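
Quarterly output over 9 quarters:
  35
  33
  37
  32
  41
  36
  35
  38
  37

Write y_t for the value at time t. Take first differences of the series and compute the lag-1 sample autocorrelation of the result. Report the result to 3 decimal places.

First differences Δy: -2, 4, -5, 9, -5, -1, 3, -1
Mean of differences = 0.2500
Numerator Σ(Δy_t−Δȳ)(Δy_{t+1}−Δȳ) = -120.3125
Denominator Σ(Δy_t−Δȳ)² = 161.5000
r_1(Δy) = -120.3125 / 161.5000 = -0.745

-0.745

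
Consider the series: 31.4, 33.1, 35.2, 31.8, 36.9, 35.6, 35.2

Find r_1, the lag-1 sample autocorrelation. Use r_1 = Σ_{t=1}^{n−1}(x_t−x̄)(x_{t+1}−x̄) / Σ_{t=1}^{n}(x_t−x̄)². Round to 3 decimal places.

Mean x̄ = (31.4 + 33.1 + 35.2 + 31.8 + 36.9 + 35.6 + 35.2)/7 = 34.1714
Deviations from mean: -2.7714, -1.0714, 1.0286, -2.3714, 2.7286, 1.4286, 1.0286
Numerator Σ_{t=1}^{6}(x_t−x̄)(x_{t+1}−x̄) = -1.6751
Denominator Σ(x_t−x̄)² = 26.0543
r_1 = -1.6751 / 26.0543 = -0.064

-0.064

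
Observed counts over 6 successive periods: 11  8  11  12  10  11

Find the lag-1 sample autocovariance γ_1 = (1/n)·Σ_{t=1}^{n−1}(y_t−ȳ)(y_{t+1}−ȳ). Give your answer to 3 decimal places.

Mean ȳ = (11 + 8 + 11 + 12 + 10 + 11)/6 = 10.5000
Deviations: 0.5000, -2.5000, 0.5000, 1.5000, -0.5000, 0.5000
Σ_{t=1}^{5}(y_t−ȳ)(y_{t+1}−ȳ) = -2.7500
γ_1 = -2.7500 / 6 = -0.458

-0.458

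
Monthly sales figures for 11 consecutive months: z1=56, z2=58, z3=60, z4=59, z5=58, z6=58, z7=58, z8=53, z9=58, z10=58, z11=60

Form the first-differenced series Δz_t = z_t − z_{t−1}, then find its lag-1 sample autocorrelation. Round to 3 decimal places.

First differences Δz: 2, 2, -1, -1, 0, 0, -5, 5, 0, 2
Mean of differences = 0.4000
Numerator Σ(Δz_t−Δz̄)(Δz_{t+1}−Δz̄) = -22.1600
Denominator Σ(Δz_t−Δz̄)² = 62.4000
r_1(Δz) = -22.1600 / 62.4000 = -0.355

-0.355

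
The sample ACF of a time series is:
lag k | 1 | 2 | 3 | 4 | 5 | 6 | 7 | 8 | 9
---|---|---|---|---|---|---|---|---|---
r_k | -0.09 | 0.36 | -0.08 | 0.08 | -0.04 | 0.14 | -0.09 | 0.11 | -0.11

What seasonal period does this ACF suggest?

2

The largest autocorrelation is r_2 = 0.36; the remaining lags stay at or below 0.14.
The dominant spike at lag 2 indicates a seasonal period of 2.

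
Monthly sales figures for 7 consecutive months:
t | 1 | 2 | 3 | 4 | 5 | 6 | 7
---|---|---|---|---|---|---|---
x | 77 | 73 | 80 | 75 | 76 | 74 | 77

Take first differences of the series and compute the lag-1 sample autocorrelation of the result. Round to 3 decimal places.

-0.731

First differences Δx: -4, 7, -5, 1, -2, 3
Mean of differences = 0.0000
Numerator Σ(Δx_t−Δx̄)(Δx_{t+1}−Δx̄) = -76.0000
Denominator Σ(Δx_t−Δx̄)² = 104.0000
r_1(Δx) = -76.0000 / 104.0000 = -0.731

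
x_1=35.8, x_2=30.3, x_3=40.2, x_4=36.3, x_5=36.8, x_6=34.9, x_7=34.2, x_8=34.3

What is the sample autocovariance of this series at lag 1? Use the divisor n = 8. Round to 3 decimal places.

-2.463

Mean x̄ = (35.8 + 30.3 + 40.2 + 36.3 + 36.8 + 34.9 + 34.2 + 34.3)/8 = 35.3500
Σ_{t=1}^{7}(x_t−x̄)(x_{t+1}−x̄) = -19.7075
γ_1 = -19.7075 / 8 = -2.463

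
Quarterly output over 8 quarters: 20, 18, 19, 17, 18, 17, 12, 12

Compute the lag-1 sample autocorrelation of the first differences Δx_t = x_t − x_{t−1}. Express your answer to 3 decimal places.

-0.378

First differences Δx: -2, 1, -2, 1, -1, -5, 0
Mean of differences = -1.1429
Numerator Σ(Δx_t−Δx̄)(Δx_{t+1}−Δx̄) = -10.1633
Denominator Σ(Δx_t−Δx̄)² = 26.8571
r_1(Δx) = -10.1633 / 26.8571 = -0.378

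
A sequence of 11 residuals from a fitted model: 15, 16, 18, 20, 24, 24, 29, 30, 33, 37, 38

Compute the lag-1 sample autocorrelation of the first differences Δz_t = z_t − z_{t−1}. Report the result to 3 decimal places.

-0.647

First differences Δz: 1, 2, 2, 4, 0, 5, 1, 3, 4, 1
Mean of differences = 2.3000
Numerator Σ(Δz_t−Δz̄)(Δz_{t+1}−Δz̄) = -15.5900
Denominator Σ(Δz_t−Δz̄)² = 24.1000
r_1(Δz) = -15.5900 / 24.1000 = -0.647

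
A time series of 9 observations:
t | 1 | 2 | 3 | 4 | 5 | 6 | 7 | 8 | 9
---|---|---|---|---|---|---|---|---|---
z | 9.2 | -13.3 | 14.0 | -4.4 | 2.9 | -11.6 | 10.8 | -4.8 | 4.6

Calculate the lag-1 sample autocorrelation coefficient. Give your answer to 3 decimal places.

-0.789

Mean z̄ = (9.2 − 13.3 + 14.0 − 4.4 + 2.9 − 11.6 + 10.8 − 4.8 + 4.6)/9 = 0.8222
Numerator Σ_{t=1}^{8}(z_t−z̄)(z_{t+1}−z̄) = -611.1738
Denominator Σ(z_t−z̄)² = 774.6156
r_1 = -611.1738 / 774.6156 = -0.789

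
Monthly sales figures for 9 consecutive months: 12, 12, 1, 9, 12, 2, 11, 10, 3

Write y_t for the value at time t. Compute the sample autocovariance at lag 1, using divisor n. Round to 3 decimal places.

-6.778

Mean ȳ = (12 + 12 + 1 + 9 + 12 + 2 + 11 + 10 + 3)/9 = 8.0000
Σ_{t=1}^{8}(y_t−ȳ)(y_{t+1}−ȳ) = -61.0000
γ_1 = -61.0000 / 9 = -6.778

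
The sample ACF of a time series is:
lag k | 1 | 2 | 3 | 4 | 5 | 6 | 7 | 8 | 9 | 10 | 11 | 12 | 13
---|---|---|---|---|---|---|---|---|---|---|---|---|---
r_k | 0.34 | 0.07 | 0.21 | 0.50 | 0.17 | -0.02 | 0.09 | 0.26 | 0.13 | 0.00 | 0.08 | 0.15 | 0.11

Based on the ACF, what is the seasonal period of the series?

The largest autocorrelation is r_4 = 0.50; the remaining lags stay at or below 0.34. The elevated value at lag 1 (0.34), dropping to 0.07 at lag 2, reflects decaying short-term dependence rather than seasonality.
The dominant spike at lag 4 indicates a seasonal period of 4.

4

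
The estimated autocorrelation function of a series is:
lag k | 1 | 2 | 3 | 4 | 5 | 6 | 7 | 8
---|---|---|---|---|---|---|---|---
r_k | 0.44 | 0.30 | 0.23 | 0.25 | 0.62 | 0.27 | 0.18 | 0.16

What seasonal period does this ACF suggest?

5

The largest autocorrelation is r_5 = 0.62; the remaining lags stay at or below 0.44. The elevated value at lag 1 (0.44), dropping to 0.30 at lag 2, reflects decaying short-term dependence rather than seasonality.
The dominant spike at lag 5 indicates a seasonal period of 5.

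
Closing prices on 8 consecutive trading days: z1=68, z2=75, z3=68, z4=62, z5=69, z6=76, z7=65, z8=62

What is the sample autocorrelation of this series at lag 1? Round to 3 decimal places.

-0.025

Mean z̄ = (68 + 75 + 68 + 62 + 69 + 76 + 65 + 62)/8 = 68.1250
Deviations from mean: -0.1250, 6.8750, -0.1250, -6.1250, 0.8750, 7.8750, -3.1250, -6.1250
Σ(z_t−z̄)(z_{t+1}−z̄) = (-0.8594) + (-0.8594) + (0.7656) + (-5.3594) + (6.8906) + (-24.6094) + (19.1406) = -4.8906
Denominator Σ(z_t−z̄)² = 194.8750
r_1 = -4.8906 / 194.8750 = -0.025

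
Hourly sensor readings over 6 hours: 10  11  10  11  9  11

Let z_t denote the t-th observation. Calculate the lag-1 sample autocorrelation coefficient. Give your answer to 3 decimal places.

Mean z̄ = (10 + 11 + 10 + 11 + 9 + 11)/6 = 10.3333
Σ(z_t−z̄)(z_{t+1}−z̄) = (-0.2222) + (-0.2222) + (-0.2222) + (-0.8889) + (-0.8889) = -2.4444
Denominator Σ(z_t−z̄)² = 3.3333
r_1 = -2.4444 / 3.3333 = -0.733

-0.733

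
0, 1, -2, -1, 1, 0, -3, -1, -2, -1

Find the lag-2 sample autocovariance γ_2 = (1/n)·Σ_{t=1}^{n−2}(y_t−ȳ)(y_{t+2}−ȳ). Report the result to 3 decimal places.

Mean ȳ = (0 + 1 − 2 − 1 + 1 + 0 − 3 − 1 − 2 − 1)/10 = -0.8000
Σ_{t=1}^{8}(y_t−ȳ)(y_{t+2}−ȳ) = -5.0800
γ_2 = -5.0800 / 10 = -0.508

-0.508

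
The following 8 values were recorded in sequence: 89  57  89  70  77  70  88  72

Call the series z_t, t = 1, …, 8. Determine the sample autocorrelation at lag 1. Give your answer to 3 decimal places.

-0.755

Mean z̄ = (89 + 57 + 89 + 70 + 77 + 70 + 88 + 72)/8 = 76.5000
Deviations from mean: 12.5000, -19.5000, 12.5000, -6.5000, 0.5000, -6.5000, 11.5000, -4.5000
Σ(z_t−z̄)(z_{t+1}−z̄) = (-243.7500) + (-243.7500) + (-81.2500) + (-3.2500) + (-3.2500) + (-74.7500) + (-51.7500) = -701.7500
Denominator Σ(z_t−z̄)² = 930.0000
r_1 = -701.7500 / 930.0000 = -0.755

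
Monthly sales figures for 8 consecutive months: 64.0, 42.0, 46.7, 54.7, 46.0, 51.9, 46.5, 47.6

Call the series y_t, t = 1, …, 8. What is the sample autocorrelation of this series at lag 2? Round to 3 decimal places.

-0.158

Mean ȳ = (64.0 + 42.0 + 46.7 + 54.7 + 46.0 + 51.9 + 46.5 + 47.6)/8 = 49.9250
Σ(y_t−ȳ)(y_{t+2}−ȳ) = (-45.3919) + (-37.8419) + (12.6581) + (9.4306) + (13.4431) + (-4.5919) = -52.2938
Denominator Σ(y_t−ȳ)² = 330.5550
r_2 = -52.2938 / 330.5550 = -0.158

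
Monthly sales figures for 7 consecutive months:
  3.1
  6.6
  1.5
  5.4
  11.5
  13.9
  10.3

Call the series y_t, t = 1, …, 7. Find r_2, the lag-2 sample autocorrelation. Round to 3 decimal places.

0.015

Mean ȳ = (3.1 + 6.6 + 1.5 + 5.4 + 11.5 + 13.9 + 10.3)/7 = 7.4714
Deviations from mean: -4.3714, -0.8714, -5.9714, -2.0714, 4.0286, 6.4286, 2.8286
Σ(y_t−ȳ)(y_{t+2}−ȳ) = (26.1037) + (1.8051) + (-24.0563) + (-13.3163) + (11.3951) = 1.9312
Denominator Σ(y_t−ȳ)² = 125.3743
r_2 = 1.9312 / 125.3743 = 0.015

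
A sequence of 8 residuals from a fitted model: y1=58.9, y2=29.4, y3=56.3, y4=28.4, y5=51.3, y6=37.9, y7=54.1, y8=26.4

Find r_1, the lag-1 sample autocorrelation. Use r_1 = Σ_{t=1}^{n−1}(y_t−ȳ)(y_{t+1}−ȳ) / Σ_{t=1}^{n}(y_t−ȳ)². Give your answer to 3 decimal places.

Mean ȳ = (58.9 + 29.4 + 56.3 + 28.4 + 51.3 + 37.9 + 54.1 + 26.4)/8 = 42.8375
Σ(y_t−ȳ)(y_{t+1}−ȳ) = (-215.8398) + (-180.9023) + (-194.3648) + (-122.1773) + (-41.7836) + (-55.6086) + (-185.1273) = -995.8039
Denominator Σ(y_t−ȳ)² = 1321.2788
r_1 = -995.8039 / 1321.2788 = -0.754

-0.754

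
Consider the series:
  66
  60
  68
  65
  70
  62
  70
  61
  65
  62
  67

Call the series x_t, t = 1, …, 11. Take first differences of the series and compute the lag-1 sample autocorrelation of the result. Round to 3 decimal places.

First differences Δx: -6, 8, -3, 5, -8, 8, -9, 4, -3, 5
Mean of differences = 0.1000
Numerator Σ(Δx_t−Δx̄)(Δx_{t+1}−Δx̄) = -326.2100
Denominator Σ(Δx_t−Δx̄)² = 392.9000
r_1(Δx) = -326.2100 / 392.9000 = -0.830

-0.830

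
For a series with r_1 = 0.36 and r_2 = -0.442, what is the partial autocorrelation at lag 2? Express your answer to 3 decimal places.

-0.657

φ_{22} = (r_2 − r_1²) / (1 − r_1²)
r_1² = (0.36)² = 0.1296
Numerator = -0.442 − 0.1296 = -0.5716; denominator = 1 − 0.1296 = 0.8704
φ_{22} = -0.5716 / 0.8704 = -0.657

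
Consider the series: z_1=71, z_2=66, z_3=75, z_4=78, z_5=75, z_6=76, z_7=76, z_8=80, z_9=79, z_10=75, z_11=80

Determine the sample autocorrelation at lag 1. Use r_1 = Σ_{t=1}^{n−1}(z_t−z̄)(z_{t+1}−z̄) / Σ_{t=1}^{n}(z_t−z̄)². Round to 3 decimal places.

0.345

Mean z̄ = (71 + 66 + 75 + 78 + 75 + 76 + 76 + 80 + 79 + 75 + 80)/11 = 75.5455
Numerator Σ_{t=1}^{10}(z_t−z̄)(z_{t+1}−z̄) = 58.9752
Denominator Σ(z_t−z̄)² = 170.7273
r_1 = 58.9752 / 170.7273 = 0.345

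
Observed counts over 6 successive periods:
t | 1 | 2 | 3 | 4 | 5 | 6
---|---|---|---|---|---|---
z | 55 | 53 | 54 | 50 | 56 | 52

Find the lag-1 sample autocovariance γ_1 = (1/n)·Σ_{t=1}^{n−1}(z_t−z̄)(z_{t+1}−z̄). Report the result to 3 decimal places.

-2.574

Mean z̄ = (55 + 53 + 54 + 50 + 56 + 52)/6 = 53.3333
Σ_{t=1}^{5}(z_t−z̄)(z_{t+1}−z̄) = -15.4444
γ_1 = -15.4444 / 6 = -2.574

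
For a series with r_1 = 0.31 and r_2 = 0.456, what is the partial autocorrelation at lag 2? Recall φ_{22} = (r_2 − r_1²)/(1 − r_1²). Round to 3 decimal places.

φ_{22} = (r_2 − r_1²) / (1 − r_1²)
r_1² = (0.31)² = 0.0961
Numerator = 0.456 − 0.0961 = 0.3599; denominator = 1 − 0.0961 = 0.9039
φ_{22} = 0.3599 / 0.9039 = 0.398

0.398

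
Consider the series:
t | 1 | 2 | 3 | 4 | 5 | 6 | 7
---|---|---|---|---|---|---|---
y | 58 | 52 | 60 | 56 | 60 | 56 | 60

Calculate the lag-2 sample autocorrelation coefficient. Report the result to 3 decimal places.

0.456

Mean ȳ = (58 + 52 + 60 + 56 + 60 + 56 + 60)/7 = 57.4286
Σ(y_t−ȳ)(y_{t+2}−ȳ) = (1.4694) + (7.7551) + (6.6122) + (2.0408) + (6.6122) = 24.4898
Denominator Σ(y_t−ȳ)² = 53.7143
r_2 = 24.4898 / 53.7143 = 0.456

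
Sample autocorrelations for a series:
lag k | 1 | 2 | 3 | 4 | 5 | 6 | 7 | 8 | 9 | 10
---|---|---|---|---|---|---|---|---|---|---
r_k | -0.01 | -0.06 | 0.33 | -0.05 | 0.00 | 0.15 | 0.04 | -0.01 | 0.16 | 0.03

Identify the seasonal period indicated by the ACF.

3

The largest autocorrelation is r_3 = 0.33, with weaker echoes at lags 6 (0.15) and 9 (0.16); the remaining lags stay at or below 0.04.
The dominant spike at lag 3 indicates a seasonal period of 3.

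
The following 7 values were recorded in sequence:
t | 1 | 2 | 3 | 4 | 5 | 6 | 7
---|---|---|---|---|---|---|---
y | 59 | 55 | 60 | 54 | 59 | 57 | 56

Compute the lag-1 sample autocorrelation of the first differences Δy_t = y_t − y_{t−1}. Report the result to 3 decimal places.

First differences Δy: -4, 5, -6, 5, -2, -1
Mean of differences = -0.5000
Numerator Σ(Δy_t−Δȳ)(Δy_{t+1}−Δȳ) = -87.2500
Denominator Σ(Δy_t−Δȳ)² = 105.5000
r_1(Δy) = -87.2500 / 105.5000 = -0.827

-0.827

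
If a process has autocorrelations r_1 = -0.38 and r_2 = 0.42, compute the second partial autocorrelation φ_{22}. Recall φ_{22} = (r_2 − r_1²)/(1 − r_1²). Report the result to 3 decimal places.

φ_{22} = (r_2 − r_1²) / (1 − r_1²)
r_1² = (-0.38)² = 0.1444
Numerator = 0.42 − 0.1444 = 0.2756; denominator = 1 − 0.1444 = 0.8556
φ_{22} = 0.2756 / 0.8556 = 0.322

0.322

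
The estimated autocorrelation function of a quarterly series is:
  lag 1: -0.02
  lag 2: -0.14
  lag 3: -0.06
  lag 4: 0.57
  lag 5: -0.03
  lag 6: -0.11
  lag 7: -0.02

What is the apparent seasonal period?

The largest autocorrelation is r_4 = 0.57; the remaining lags stay at or below -0.02.
The dominant spike at lag 4 indicates a seasonal period of 4.

4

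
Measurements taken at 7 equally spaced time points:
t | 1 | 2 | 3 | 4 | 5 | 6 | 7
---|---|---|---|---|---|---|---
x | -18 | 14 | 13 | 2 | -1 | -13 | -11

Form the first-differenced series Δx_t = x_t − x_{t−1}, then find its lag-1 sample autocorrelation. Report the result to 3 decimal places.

0.042

First differences Δx: 32, -1, -11, -3, -12, 2
Mean of differences = 1.1667
Numerator Σ(Δx_t−Δx̄)(Δx_{t+1}−Δx̄) = 54.1389
Denominator Σ(Δx_t−Δx̄)² = 1294.8333
r_1(Δx) = 54.1389 / 1294.8333 = 0.042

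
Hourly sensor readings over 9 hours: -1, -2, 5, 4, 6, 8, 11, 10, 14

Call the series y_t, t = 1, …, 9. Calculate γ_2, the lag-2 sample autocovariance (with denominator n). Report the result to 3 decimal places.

7.392

Mean ȳ = (-1 − 2 + 5 + 4 + 6 + 8 + 11 + 10 + 14)/9 = 6.1111
Σ_{t=1}^{7}(y_t−ȳ)(y_{t+2}−ȳ) = 66.5309
γ_2 = 66.5309 / 9 = 7.392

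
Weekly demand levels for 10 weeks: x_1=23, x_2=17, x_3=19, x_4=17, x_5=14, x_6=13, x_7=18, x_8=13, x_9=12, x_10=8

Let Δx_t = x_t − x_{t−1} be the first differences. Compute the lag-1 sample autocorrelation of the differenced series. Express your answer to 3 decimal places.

First differences Δx: -6, 2, -2, -3, -1, 5, -5, -1, -4
Mean of differences = -1.6667
Numerator Σ(Δx_t−Δx̄)(Δx_{t+1}−Δx̄) = -39.1111
Denominator Σ(Δx_t−Δx̄)² = 96.0000
r_1(Δx) = -39.1111 / 96.0000 = -0.407

-0.407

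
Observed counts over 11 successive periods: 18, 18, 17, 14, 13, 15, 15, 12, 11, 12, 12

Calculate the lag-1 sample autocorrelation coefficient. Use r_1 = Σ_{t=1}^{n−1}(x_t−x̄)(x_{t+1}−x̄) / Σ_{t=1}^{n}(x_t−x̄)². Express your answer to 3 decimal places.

Mean x̄ = (18 + 18 + 17 + 14 + 13 + 15 + 15 + 12 + 11 + 12 + 12)/11 = 14.2727
Numerator Σ_{t=1}^{10}(x_t−x̄)(x_{t+1}−x̄) = 41.6529
Denominator Σ(x_t−x̄)² = 64.1818
r_1 = 41.6529 / 64.1818 = 0.649

0.649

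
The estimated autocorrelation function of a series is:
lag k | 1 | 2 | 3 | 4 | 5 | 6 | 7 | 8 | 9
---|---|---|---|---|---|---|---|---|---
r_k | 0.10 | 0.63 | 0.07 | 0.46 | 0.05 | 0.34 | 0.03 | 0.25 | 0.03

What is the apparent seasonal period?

2

The largest autocorrelation is r_2 = 0.63, with weaker echoes at lags 4 (0.46), 6 (0.34) and 8 (0.25); the remaining lags stay at or below 0.10.
The dominant spike at lag 2 indicates a seasonal period of 2.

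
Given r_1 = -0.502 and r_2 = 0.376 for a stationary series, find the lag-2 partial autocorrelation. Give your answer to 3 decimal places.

φ_{22} = (r_2 − r_1²) / (1 − r_1²)
r_1² = (-0.502)² = 0.252004
Numerator = 0.376 − 0.2520 = 0.1240; denominator = 1 − 0.2520 = 0.7480
φ_{22} = 0.1240 / 0.7480 = 0.166

0.166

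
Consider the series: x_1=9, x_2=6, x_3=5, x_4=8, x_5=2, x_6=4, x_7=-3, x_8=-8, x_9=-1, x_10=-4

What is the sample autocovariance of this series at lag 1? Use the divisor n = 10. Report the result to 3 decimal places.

Mean x̄ = (9 + 6 + 5 + 8 + 2 + 4 − 3 − 8 − 1 − 4)/10 = 1.8000
Σ_{t=1}^{9}(x_t−x̄)(x_{t+1}−x̄) = 145.3600
γ_1 = 145.3600 / 10 = 14.536

14.536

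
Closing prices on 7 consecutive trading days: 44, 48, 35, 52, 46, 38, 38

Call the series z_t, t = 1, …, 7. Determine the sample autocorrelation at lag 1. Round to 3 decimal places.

Mean z̄ = (44 + 48 + 35 + 52 + 46 + 38 + 38)/7 = 43.0000
Deviations from mean: 1.0000, 5.0000, -8.0000, 9.0000, 3.0000, -5.0000, -5.0000
Numerator Σ_{t=1}^{6}(z_t−z̄)(z_{t+1}−z̄) = -70.0000
Denominator Σ(z_t−z̄)² = 230.0000
r_1 = -70.0000 / 230.0000 = -0.304

-0.304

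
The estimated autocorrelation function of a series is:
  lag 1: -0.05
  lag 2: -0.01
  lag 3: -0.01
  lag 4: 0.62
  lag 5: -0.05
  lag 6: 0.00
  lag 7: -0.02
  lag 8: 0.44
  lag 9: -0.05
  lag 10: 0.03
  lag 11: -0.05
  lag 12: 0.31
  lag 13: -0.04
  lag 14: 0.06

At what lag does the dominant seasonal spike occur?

The largest autocorrelation is r_4 = 0.62, with weaker echoes at lags 8 (0.44) and 12 (0.31); the remaining lags stay at or below 0.06.
The dominant spike at lag 4 indicates a seasonal period of 4.

4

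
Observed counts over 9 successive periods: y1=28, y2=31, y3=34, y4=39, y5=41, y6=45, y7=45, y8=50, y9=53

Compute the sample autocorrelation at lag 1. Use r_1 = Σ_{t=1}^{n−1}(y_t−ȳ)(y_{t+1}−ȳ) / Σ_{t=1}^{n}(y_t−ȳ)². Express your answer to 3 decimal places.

Mean ȳ = (28 + 31 + 34 + 39 + 41 + 45 + 45 + 50 + 53)/9 = 40.6667
Numerator Σ_{t=1}^{8}(y_t−ȳ)(y_{t+1}−ȳ) = 373.2222
Denominator Σ(y_t−ȳ)² = 578.0000
r_1 = 373.2222 / 578.0000 = 0.646

0.646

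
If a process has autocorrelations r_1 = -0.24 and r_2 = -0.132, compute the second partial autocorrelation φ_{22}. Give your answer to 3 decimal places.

-0.201

φ_{22} = (r_2 − r_1²) / (1 − r_1²)
r_1² = (-0.24)² = 0.0576
Numerator = -0.132 − 0.0576 = -0.1896; denominator = 1 − 0.0576 = 0.9424
φ_{22} = -0.1896 / 0.9424 = -0.201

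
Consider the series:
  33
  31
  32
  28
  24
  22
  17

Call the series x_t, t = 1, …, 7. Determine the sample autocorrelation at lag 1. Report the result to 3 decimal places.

0.527

Mean x̄ = (33 + 31 + 32 + 28 + 24 + 22 + 17)/7 = 26.7143
Σ(x_t−x̄)(x_{t+1}−x̄) = (26.9388) + (22.6531) + (6.7959) + (-3.4898) + (12.7959) + (45.7959) = 111.4898
Denominator Σ(x_t−x̄)² = 211.4286
r_1 = 111.4898 / 211.4286 = 0.527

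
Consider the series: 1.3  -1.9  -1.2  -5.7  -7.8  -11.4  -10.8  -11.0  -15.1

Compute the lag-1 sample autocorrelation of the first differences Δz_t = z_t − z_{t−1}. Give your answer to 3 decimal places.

First differences Δz: -3.2, 0.7, -4.5, -2.1, -3.6, 0.6, -0.2, -4.1
Mean of differences = -2.0500
Numerator Σ(Δz_t−Δz̄)(Δz_{t+1}−Δz̄) = -12.6975
Denominator Σ(Δz_t−Δz̄)² = 31.9400
r_1(Δz) = -12.6975 / 31.9400 = -0.398

-0.398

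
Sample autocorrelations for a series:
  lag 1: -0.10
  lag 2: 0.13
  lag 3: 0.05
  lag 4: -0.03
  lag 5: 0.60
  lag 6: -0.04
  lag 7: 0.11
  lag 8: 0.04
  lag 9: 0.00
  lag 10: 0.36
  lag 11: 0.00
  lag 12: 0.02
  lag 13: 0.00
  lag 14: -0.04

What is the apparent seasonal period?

The largest autocorrelation is r_5 = 0.60, with a weaker echo at lag 10 (0.36); the remaining lags stay at or below 0.13.
The dominant spike at lag 5 indicates a seasonal period of 5.

5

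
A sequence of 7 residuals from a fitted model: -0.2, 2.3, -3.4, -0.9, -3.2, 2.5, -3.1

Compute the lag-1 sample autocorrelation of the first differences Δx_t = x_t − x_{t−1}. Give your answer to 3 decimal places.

-0.704

First differences Δx: 2.5, -5.7, 2.5, -2.3, 5.7, -5.6
Mean of differences = -0.4833
Numerator Σ(Δx_t−Δx̄)(Δx_{t+1}−Δx̄) = -79.4169
Denominator Σ(Δx_t−Δx̄)² = 112.7283
r_1(Δx) = -79.4169 / 112.7283 = -0.704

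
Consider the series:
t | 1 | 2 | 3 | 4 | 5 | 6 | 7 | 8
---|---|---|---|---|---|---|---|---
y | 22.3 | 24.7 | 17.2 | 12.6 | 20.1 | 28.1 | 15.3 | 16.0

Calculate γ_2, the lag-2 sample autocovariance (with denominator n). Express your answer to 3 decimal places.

-16.958

Mean ȳ = (22.3 + 24.7 + 17.2 + 12.6 + 20.1 + 28.1 + 15.3 + 16.0)/8 = 19.5375
Deviations: 2.7625, 5.1625, -2.3375, -6.9375, 0.5625, 8.5625, -4.2375, -3.5375
Σ_{t=1}^{6}(y_t−ȳ)(y_{t+2}−ȳ) = -135.6628
γ_2 = -135.6628 / 8 = -16.958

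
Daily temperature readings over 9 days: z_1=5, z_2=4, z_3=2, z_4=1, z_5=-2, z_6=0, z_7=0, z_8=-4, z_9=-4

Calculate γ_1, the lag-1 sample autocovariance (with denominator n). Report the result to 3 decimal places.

Mean z̄ = (5 + 4 + 2 + 1 − 2 + 0 + 0 − 4 − 4)/9 = 0.2222
Σ_{t=1}^{8}(z_t−z̄)(z_{t+1}−z̄) = 43.7284
γ_1 = 43.7284 / 9 = 4.859

4.859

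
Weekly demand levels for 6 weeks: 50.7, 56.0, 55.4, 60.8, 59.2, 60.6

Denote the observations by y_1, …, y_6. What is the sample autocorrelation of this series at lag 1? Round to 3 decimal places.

Mean ȳ = (50.7 + 56.0 + 55.4 + 60.8 + 59.2 + 60.6)/6 = 57.1167
Deviations from mean: -6.4167, -1.1167, -1.7167, 3.6833, 2.0833, 3.4833
Numerator Σ_{t=1}^{5}(y_t−ȳ)(y_{t+1}−ȳ) = 17.6897
Denominator Σ(y_t−ȳ)² = 75.4083
r_1 = 17.6897 / 75.4083 = 0.235

0.235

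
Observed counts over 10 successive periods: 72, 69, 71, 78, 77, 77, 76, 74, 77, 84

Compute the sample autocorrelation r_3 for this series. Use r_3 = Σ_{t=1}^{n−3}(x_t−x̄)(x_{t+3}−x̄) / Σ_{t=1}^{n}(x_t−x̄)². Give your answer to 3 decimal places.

-0.122

Mean x̄ = (72 + 69 + 71 + 78 + 77 + 77 + 76 + 74 + 77 + 84)/10 = 75.5000
Σ(x_t−x̄)(x_{t+3}−x̄) = (-8.7500) + (-9.7500) + (-6.7500) + (1.2500) + (-2.2500) + (2.2500) + (4.2500) = -19.7500
Denominator Σ(x_t−x̄)² = 162.5000
r_3 = -19.7500 / 162.5000 = -0.122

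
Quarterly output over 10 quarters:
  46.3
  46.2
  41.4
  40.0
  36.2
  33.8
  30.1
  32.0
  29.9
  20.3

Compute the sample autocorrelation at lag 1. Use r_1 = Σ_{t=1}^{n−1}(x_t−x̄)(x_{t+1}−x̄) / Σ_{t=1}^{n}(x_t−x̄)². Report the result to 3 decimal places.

Mean x̄ = (46.3 + 46.2 + 41.4 + 40.0 + 36.2 + 33.8 + 30.1 + 32.0 + 29.9 + 20.3)/10 = 35.6200
Numerator Σ_{t=1}^{9}(x_t−x̄)(x_{t+1}−x̄) = 339.3136
Denominator Σ(x_t−x̄)² = 593.2360
r_1 = 339.3136 / 593.2360 = 0.572

0.572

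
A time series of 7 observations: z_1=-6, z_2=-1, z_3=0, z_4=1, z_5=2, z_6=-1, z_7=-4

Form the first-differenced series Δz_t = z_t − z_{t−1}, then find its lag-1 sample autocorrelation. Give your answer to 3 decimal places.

0.284

First differences Δz: 5, 1, 1, 1, -3, -3
Mean of differences = 0.3333
Numerator Σ(Δz_t−Δz̄)(Δz_{t+1}−Δz̄) = 12.8889
Denominator Σ(Δz_t−Δz̄)² = 45.3333
r_1(Δz) = 12.8889 / 45.3333 = 0.284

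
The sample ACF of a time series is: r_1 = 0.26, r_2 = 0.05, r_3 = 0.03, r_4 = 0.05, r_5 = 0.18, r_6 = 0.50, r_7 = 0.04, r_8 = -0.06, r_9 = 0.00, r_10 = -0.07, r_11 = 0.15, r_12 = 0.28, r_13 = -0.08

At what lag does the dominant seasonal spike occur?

6

The largest autocorrelation is r_6 = 0.50, with a weaker echo at lag 12 (0.28); the remaining lags stay at or below 0.26. The elevated value at lag 1 (0.26), dropping to 0.05 at lag 2, reflects decaying short-term dependence rather than seasonality.
The dominant spike at lag 6 indicates a seasonal period of 6.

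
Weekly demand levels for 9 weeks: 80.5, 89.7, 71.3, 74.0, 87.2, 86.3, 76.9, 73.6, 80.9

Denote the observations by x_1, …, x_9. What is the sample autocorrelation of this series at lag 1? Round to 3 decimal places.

Mean x̄ = (80.5 + 89.7 + 71.3 + 74.0 + 87.2 + 86.3 + 76.9 + 73.6 + 80.9)/9 = 80.0444
Numerator Σ_{t=1}^{8}(x_t−x̄)(x_{t+1}−x̄) = -30.5875
Denominator Σ(x_t−x̄)² = 348.9222
r_1 = -30.5875 / 348.9222 = -0.088

-0.088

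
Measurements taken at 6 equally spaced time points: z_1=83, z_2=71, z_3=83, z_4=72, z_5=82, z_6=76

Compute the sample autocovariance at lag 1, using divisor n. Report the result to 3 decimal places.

-22.116

Mean z̄ = (83 + 71 + 83 + 72 + 82 + 76)/6 = 77.8333
Deviations: 5.1667, -6.8333, 5.1667, -5.8333, 4.1667, -1.8333
Σ_{t=1}^{5}(z_t−z̄)(z_{t+1}−z̄) = -132.6944
γ_1 = -132.6944 / 6 = -22.116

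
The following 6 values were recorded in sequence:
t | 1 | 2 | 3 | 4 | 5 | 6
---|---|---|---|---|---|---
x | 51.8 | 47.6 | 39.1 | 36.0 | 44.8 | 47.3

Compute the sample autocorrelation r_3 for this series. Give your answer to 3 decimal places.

Mean x̄ = (51.8 + 47.6 + 39.1 + 36.0 + 44.8 + 47.3)/6 = 44.4333
Deviations from mean: 7.3667, 3.1667, -5.3333, -8.4333, 0.3667, 2.8667
Σ(x_t−x̄)(x_{t+3}−x̄) = (-62.1256) + (1.1611) + (-15.2889) = -76.2533
Denominator Σ(x_t−x̄)² = 172.2133
r_3 = -76.2533 / 172.2133 = -0.443

-0.443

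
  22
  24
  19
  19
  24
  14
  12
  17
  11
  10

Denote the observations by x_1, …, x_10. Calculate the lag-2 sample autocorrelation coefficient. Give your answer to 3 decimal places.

0.105

Mean x̄ = (22 + 24 + 19 + 19 + 24 + 14 + 12 + 17 + 11 + 10)/10 = 17.2000
Numerator Σ_{t=1}^{8}(x_t−x̄)(x_{t+2}−x̄) = 26.3200
Denominator Σ(x_t−x̄)² = 249.6000
r_2 = 26.3200 / 249.6000 = 0.105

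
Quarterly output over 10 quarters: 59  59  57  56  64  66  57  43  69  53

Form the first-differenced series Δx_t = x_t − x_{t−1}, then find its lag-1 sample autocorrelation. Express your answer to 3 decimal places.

First differences Δx: 0, -2, -1, 8, 2, -9, -14, 26, -16
Mean of differences = -0.6667
Numerator Σ(Δx_t−Δx̄)(Δx_{t+1}−Δx̄) = -655.7778
Denominator Σ(Δx_t−Δx̄)² = 1278.0000
r_1(Δx) = -655.7778 / 1278.0000 = -0.513

-0.513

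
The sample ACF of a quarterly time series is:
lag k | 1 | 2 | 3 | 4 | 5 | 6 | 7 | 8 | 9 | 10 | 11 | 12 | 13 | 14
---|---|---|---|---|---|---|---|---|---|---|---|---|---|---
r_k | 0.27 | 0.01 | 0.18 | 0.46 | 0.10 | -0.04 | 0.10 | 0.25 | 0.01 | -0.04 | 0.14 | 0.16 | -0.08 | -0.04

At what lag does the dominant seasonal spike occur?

The largest autocorrelation is r_4 = 0.46; the remaining lags stay at or below 0.27. The elevated value at lag 1 (0.27), dropping to 0.01 at lag 2, reflects decaying short-term dependence rather than seasonality.
The dominant spike at lag 4 indicates a seasonal period of 4.

4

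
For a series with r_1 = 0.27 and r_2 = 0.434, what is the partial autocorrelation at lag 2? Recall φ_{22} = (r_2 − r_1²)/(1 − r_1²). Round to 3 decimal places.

0.389

φ_{22} = (r_2 − r_1²) / (1 − r_1²)
r_1² = (0.27)² = 0.0729
Numerator = 0.434 − 0.0729 = 0.3611; denominator = 1 − 0.0729 = 0.9271
φ_{22} = 0.3611 / 0.9271 = 0.389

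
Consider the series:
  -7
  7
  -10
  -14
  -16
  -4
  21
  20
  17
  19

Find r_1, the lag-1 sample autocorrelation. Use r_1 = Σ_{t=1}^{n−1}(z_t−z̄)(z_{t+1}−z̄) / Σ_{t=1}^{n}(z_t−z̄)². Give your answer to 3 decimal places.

Mean z̄ = (-7 + 7 − 10 − 14 − 16 − 4 + 21 + 20 + 17 + 19)/10 = 3.3000
Numerator Σ_{t=1}^{9}(z_t−z̄)(z_{t+1}−z̄) = 1227.8100
Denominator Σ(z_t−z̄)² = 2048.1000
r_1 = 1227.8100 / 2048.1000 = 0.599

0.599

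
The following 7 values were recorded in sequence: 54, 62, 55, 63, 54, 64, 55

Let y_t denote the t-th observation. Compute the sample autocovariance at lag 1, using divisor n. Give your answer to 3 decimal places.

Mean ȳ = (54 + 62 + 55 + 63 + 54 + 64 + 55)/7 = 58.1429
Deviations: -4.1429, 3.8571, -3.1429, 4.8571, -4.1429, 5.8571, -3.1429
Σ_{t=1}^{6}(y_t−ȳ)(y_{t+1}−ȳ) = -106.1633
γ_1 = -106.1633 / 7 = -15.166

-15.166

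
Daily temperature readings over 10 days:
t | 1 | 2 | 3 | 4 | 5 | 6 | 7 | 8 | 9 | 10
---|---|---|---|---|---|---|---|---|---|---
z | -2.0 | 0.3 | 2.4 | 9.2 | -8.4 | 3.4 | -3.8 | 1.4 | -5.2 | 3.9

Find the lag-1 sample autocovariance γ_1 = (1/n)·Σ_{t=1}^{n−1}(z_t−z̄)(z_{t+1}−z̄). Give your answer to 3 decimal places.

-12.937

Mean z̄ = (-2.0 + 0.3 + 2.4 + 9.2 − 8.4 + 3.4 − 3.8 + 1.4 − 5.2 + 3.9)/10 = 0.1200
Σ_{t=1}^{9}(z_t−z̄)(z_{t+1}−z̄) = -129.3704
γ_1 = -129.3704 / 10 = -12.937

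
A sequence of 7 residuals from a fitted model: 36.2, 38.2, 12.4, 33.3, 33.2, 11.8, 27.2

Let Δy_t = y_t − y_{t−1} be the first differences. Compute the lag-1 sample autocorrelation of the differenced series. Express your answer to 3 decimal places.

First differences Δy: 2.0, -25.8, 20.9, -0.1, -21.4, 15.4
Mean of differences = -1.5000
Numerator Σ(Δy_t−Δȳ)(Δy_{t+1}−Δȳ) = -962.1800
Denominator Σ(Δy_t−Δȳ)² = 1788.0800
r_1(Δy) = -962.1800 / 1788.0800 = -0.538

-0.538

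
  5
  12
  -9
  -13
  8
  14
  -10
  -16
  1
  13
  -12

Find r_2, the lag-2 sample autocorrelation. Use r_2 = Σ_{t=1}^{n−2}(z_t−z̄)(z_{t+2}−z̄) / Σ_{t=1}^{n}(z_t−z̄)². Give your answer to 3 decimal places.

Mean z̄ = (5 + 12 − 9 − 13 + 8 + 14 − 10 − 16 + 1 + 13 − 12)/11 = -0.6364
Numerator Σ_{t=1}^{9}(z_t−z̄)(z_{t+2}−z̄) = -1005.7190
Denominator Σ(z_t−z̄)² = 1344.5455
r_2 = -1005.7190 / 1344.5455 = -0.748

-0.748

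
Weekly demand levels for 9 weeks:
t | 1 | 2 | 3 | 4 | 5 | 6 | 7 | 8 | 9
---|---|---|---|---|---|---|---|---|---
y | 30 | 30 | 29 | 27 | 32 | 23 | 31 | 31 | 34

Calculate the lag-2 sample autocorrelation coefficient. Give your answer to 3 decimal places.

0.189

Mean ȳ = (30 + 30 + 29 + 27 + 32 + 23 + 31 + 31 + 34)/9 = 29.6667
Σ(y_t−ȳ)(y_{t+2}−ȳ) = (-0.2222) + (-0.8889) + (-1.5556) + (17.7778) + (3.1111) + (-8.8889) + (5.7778) = 15.1111
Denominator Σ(y_t−ȳ)² = 80.0000
r_2 = 15.1111 / 80.0000 = 0.189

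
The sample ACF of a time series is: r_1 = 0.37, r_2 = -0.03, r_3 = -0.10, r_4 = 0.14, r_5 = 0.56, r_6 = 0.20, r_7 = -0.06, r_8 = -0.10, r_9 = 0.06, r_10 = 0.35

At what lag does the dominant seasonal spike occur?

The largest autocorrelation is r_5 = 0.56; the remaining lags stay at or below 0.37.
The dominant spike at lag 5 indicates a seasonal period of 5.

5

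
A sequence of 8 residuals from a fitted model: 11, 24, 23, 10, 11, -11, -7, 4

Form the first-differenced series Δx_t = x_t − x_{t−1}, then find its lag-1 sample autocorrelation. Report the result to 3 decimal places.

First differences Δx: 13, -1, -13, 1, -22, 4, 11
Mean of differences = -1.0000
Numerator Σ(Δx_t−Δx̄)(Δx_{t+1}−Δx̄) = -111.0000
Denominator Σ(Δx_t−Δx̄)² = 954.0000
r_1(Δx) = -111.0000 / 954.0000 = -0.116

-0.116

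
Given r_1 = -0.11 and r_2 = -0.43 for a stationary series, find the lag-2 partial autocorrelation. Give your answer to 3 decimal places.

φ_{22} = (r_2 − r_1²) / (1 − r_1²)
r_1² = (-0.11)² = 0.0121
Numerator = -0.43 − 0.0121 = -0.4421; denominator = 1 − 0.0121 = 0.9879
φ_{22} = -0.4421 / 0.9879 = -0.448

-0.448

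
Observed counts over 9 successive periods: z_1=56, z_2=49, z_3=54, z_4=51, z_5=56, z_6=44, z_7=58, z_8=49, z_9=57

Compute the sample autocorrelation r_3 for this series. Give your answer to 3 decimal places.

Mean z̄ = (56 + 49 + 54 + 51 + 56 + 44 + 58 + 49 + 57)/9 = 52.6667
Numerator Σ_{t=1}^{6}(z_t−z̄)(z_{t+3}−z̄) = -88.0000
Denominator Σ(z_t−z̄)² = 176.0000
r_3 = -88.0000 / 176.0000 = -0.500

-0.500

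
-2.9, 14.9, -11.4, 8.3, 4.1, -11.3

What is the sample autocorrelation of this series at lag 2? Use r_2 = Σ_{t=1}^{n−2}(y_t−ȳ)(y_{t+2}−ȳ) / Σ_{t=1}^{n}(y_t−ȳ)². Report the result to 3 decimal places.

Mean ȳ = (-2.9 + 14.9 − 11.4 + 8.3 + 4.1 − 11.3)/6 = 0.2833
Numerator Σ_{t=1}^{4}(y_t−ȳ)(y_{t+2}−ȳ) = 16.9178
Denominator Σ(y_t−ȳ)² = 573.2883
r_2 = 16.9178 / 573.2883 = 0.030

0.030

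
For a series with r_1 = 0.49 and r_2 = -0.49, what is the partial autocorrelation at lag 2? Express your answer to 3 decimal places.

φ_{22} = (r_2 − r_1²) / (1 − r_1²)
r_1² = (0.49)² = 0.2401
Numerator = -0.49 − 0.2401 = -0.7301; denominator = 1 − 0.2401 = 0.7599
φ_{22} = -0.7301 / 0.7599 = -0.961

-0.961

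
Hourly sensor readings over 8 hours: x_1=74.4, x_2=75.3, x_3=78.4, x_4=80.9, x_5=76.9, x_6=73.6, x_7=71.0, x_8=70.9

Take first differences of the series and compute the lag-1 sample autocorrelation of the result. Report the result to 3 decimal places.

0.415

First differences Δx: 0.9, 3.1, 2.5, -4.0, -3.3, -2.6, -0.1
Mean of differences = -0.5000
Numerator Σ(Δx_t−Δx̄)(Δx_{t+1}−Δx̄) = 20.1800
Denominator Σ(Δx_t−Δx̄)² = 48.5800
r_1(Δx) = 20.1800 / 48.5800 = 0.415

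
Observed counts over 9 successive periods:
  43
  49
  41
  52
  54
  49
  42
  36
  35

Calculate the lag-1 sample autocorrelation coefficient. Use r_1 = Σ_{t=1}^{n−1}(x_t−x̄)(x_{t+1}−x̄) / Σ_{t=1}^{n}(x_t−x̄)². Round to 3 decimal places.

0.420

Mean x̄ = (43 + 49 + 41 + 52 + 54 + 49 + 42 + 36 + 35)/9 = 44.5556
Numerator Σ_{t=1}^{8}(x_t−x̄)(x_{t+1}−x̄) = 155.3580
Denominator Σ(x_t−x̄)² = 370.2222
r_1 = 155.3580 / 370.2222 = 0.420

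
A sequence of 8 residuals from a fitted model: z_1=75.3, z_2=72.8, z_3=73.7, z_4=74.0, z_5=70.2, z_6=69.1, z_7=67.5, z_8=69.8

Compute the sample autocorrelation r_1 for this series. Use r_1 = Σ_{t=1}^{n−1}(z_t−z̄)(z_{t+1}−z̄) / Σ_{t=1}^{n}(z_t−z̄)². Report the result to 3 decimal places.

0.554

Mean z̄ = (75.3 + 72.8 + 73.7 + 74.0 + 70.2 + 69.1 + 67.5 + 69.8)/8 = 71.5500
Deviations from mean: 3.7500, 1.2500, 2.1500, 2.4500, -1.3500, -2.4500, -4.0500, -1.7500
Σ(z_t−z̄)(z_{t+1}−z̄) = (4.6875) + (2.6875) + (5.2675) + (-3.3075) + (3.3075) + (9.9225) + (7.0875) = 29.6525
Denominator Σ(z_t−z̄)² = 53.5400
r_1 = 29.6525 / 53.5400 = 0.554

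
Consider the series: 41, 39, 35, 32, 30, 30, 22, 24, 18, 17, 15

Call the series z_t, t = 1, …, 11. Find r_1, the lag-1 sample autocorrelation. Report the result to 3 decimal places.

Mean z̄ = (41 + 39 + 35 + 32 + 30 + 30 + 22 + 24 + 18 + 17 + 15)/11 = 27.5455
Numerator Σ_{t=1}^{10}(z_t−z̄)(z_{t+1}−z̄) = 562.5207
Denominator Σ(z_t−z̄)² = 802.7273
r_1 = 562.5207 / 802.7273 = 0.701

0.701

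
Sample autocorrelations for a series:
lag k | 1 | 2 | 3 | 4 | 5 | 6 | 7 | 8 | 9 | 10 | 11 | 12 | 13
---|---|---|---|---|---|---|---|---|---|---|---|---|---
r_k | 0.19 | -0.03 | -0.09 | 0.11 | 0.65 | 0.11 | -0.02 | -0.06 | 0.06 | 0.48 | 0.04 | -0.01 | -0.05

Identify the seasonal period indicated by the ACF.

5

The largest autocorrelation is r_5 = 0.65, with a weaker echo at lag 10 (0.48); the remaining lags stay at or below 0.19.
The dominant spike at lag 5 indicates a seasonal period of 5.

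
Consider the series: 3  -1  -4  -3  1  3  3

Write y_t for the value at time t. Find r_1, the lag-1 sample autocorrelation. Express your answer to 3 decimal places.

Mean ȳ = (3 − 1 − 4 − 3 + 1 + 3 + 3)/7 = 0.2857
Σ(y_t−ȳ)(y_{t+1}−ȳ) = (-3.4898) + (5.5102) + (14.0816) + (-2.3469) + (1.9388) + (7.3673) = 23.0612
Denominator Σ(y_t−ȳ)² = 53.4286
r_1 = 23.0612 / 53.4286 = 0.432

0.432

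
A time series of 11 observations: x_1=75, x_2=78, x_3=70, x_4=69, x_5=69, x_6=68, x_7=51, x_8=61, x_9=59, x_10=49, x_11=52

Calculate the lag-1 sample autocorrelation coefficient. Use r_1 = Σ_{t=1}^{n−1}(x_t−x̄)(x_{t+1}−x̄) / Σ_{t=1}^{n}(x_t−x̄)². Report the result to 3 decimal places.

Mean x̄ = (75 + 78 + 70 + 69 + 69 + 68 + 51 + 61 + 59 + 49 + 52)/11 = 63.7273
Numerator Σ_{t=1}^{10}(x_t−x̄)(x_{t+1}−x̄) = 569.3802
Denominator Σ(x_t−x̄)² = 990.1818
r_1 = 569.3802 / 990.1818 = 0.575

0.575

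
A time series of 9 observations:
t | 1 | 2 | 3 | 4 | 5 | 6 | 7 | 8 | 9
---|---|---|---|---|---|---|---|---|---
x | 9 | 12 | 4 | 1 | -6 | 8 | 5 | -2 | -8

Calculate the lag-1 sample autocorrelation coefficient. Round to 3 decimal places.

Mean x̄ = (9 + 12 + 4 + 1 − 6 + 8 + 5 − 2 − 8)/9 = 2.5556
Numerator Σ_{t=1}^{8}(x_t−x̄)(x_{t+1}−x̄) = 89.2469
Denominator Σ(x_t−x̄)² = 376.2222
r_1 = 89.2469 / 376.2222 = 0.237

0.237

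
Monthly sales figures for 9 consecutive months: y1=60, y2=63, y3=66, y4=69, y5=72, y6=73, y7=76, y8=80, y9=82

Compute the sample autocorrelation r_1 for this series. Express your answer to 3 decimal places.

0.654

Mean ȳ = (60 + 63 + 66 + 69 + 72 + 73 + 76 + 80 + 82)/9 = 71.2222
Numerator Σ_{t=1}^{8}(y_t−ȳ)(y_{t+1}−ȳ) = 291.5062
Denominator Σ(y_t−ȳ)² = 445.5556
r_1 = 291.5062 / 445.5556 = 0.654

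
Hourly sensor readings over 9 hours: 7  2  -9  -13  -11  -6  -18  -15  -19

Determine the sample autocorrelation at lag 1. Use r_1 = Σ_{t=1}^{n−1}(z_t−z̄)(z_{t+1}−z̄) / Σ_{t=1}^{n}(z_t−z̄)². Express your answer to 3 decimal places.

0.424

Mean z̄ = (7 + 2 − 9 − 13 − 11 − 6 − 18 − 15 − 19)/9 = -9.1111
Numerator Σ_{t=1}^{8}(z_t−z̄)(z_{t+1}−z̄) = 264.2099
Denominator Σ(z_t−z̄)² = 622.8889
r_1 = 264.2099 / 622.8889 = 0.424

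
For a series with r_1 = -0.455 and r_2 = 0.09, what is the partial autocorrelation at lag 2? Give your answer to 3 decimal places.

-0.148

φ_{22} = (r_2 − r_1²) / (1 − r_1²)
r_1² = (-0.455)² = 0.207025
Numerator = 0.09 − 0.2070 = -0.1170; denominator = 1 − 0.2070 = 0.7930
φ_{22} = -0.1170 / 0.7930 = -0.148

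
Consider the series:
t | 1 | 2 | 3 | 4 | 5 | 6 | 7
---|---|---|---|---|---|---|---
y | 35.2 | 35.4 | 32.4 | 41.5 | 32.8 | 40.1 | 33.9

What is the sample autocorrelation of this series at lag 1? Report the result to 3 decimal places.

-0.744

Mean ȳ = (35.2 + 35.4 + 32.4 + 41.5 + 32.8 + 40.1 + 33.9)/7 = 35.9000
Deviations from mean: -0.7000, -0.5000, -3.5000, 5.6000, -3.1000, 4.2000, -2.0000
Σ(y_t−ȳ)(y_{t+1}−ȳ) = (0.3500) + (1.7500) + (-19.6000) + (-17.3600) + (-13.0200) + (-8.4000) = -56.2800
Denominator Σ(y_t−ȳ)² = 75.6000
r_1 = -56.2800 / 75.6000 = -0.744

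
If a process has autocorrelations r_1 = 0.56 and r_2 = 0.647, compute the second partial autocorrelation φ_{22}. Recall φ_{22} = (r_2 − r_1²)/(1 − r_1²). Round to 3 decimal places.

0.486

φ_{22} = (r_2 − r_1²) / (1 − r_1²)
r_1² = (0.56)² = 0.3136
Numerator = 0.647 − 0.3136 = 0.3334; denominator = 1 − 0.3136 = 0.6864
φ_{22} = 0.3334 / 0.6864 = 0.486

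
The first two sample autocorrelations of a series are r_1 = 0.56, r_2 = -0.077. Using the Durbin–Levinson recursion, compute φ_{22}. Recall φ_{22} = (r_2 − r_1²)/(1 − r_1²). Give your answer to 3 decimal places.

φ_{22} = (r_2 − r_1²) / (1 − r_1²)
r_1² = (0.56)² = 0.3136
Numerator = -0.077 − 0.3136 = -0.3906; denominator = 1 − 0.3136 = 0.6864
φ_{22} = -0.3906 / 0.6864 = -0.569

-0.569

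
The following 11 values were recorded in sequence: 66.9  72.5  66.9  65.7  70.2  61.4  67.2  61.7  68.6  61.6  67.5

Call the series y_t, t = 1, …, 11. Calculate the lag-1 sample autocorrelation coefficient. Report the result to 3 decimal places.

-0.385

Mean ȳ = (66.9 + 72.5 + 66.9 + 65.7 + 70.2 + 61.4 + 67.2 + 61.7 + 68.6 + 61.6 + 67.5)/11 = 66.3818
Numerator Σ_{t=1}^{10}(y_t−ȳ)(y_{t+1}−ȳ) = -49.8831
Denominator Σ(y_t−ȳ)² = 129.4564
r_1 = -49.8831 / 129.4564 = -0.385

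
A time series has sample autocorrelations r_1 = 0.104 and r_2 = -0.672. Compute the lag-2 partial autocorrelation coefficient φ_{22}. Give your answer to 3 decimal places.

-0.690

φ_{22} = (r_2 − r_1²) / (1 − r_1²)
r_1² = (0.104)² = 0.010816
Numerator = -0.672 − 0.0108 = -0.6828; denominator = 1 − 0.0108 = 0.9892
φ_{22} = -0.6828 / 0.9892 = -0.690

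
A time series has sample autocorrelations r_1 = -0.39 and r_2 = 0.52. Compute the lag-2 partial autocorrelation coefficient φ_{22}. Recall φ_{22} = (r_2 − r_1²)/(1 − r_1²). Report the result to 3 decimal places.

0.434

φ_{22} = (r_2 − r_1²) / (1 − r_1²)
r_1² = (-0.39)² = 0.1521
Numerator = 0.52 − 0.1521 = 0.3679; denominator = 1 − 0.1521 = 0.8479
φ_{22} = 0.3679 / 0.8479 = 0.434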